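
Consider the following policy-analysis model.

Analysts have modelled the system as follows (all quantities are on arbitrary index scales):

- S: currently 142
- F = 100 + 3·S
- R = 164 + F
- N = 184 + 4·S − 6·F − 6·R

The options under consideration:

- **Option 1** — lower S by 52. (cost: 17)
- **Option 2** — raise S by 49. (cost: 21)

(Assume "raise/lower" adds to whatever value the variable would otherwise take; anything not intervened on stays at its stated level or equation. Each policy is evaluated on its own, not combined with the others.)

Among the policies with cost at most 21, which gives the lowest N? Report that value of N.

-8112

Option 1 (S − 52):
  S = 142 − 52 = 90
  F = 100 + 3·90 = 370
  R = 164 + 370 = 534
  N = 184 + 4·90 − 6·370 − 6·534 = -4880
Option 2 (S + 49):
  S = 142 + 49 = 191
  F = 100 + 3·191 = 673
  R = 164 + 673 = 837
  N = 184 + 4·191 − 6·673 − 6·837 = -8112
Comparing — Option 1: N=-4880, Option 2: N=-8112. Lowest is -8112 (Option 2).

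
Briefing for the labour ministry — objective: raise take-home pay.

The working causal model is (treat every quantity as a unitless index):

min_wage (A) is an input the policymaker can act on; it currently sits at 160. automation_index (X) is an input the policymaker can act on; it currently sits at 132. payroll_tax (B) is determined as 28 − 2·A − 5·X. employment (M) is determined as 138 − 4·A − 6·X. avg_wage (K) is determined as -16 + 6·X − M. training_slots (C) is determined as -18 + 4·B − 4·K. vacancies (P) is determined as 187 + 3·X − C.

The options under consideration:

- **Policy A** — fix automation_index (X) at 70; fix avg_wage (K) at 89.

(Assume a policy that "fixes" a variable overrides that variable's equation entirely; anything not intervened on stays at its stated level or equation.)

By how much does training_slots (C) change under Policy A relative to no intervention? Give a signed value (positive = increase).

9164

Baseline:
  A = 160
  X = 132
  B = 28 − 2·160 − 5·132 = -952
  M = 138 − 4·160 − 6·132 = -1294
  K = -16 + 6·132 − (-1294) = 2070
  C = -18 + 4·(-952) − 4·2070 = -12106
Policy A (X := 70, K := 89):
  A = 160
  X = 70
  B = 28 − 2·160 − 5·70 = -642
  M = 138 − 4·160 − 6·70 = -922
  K = 89
  C = -18 + 4·(-642) − 4·89 = -2942
Change in C: -2942 − (-12106) = 9164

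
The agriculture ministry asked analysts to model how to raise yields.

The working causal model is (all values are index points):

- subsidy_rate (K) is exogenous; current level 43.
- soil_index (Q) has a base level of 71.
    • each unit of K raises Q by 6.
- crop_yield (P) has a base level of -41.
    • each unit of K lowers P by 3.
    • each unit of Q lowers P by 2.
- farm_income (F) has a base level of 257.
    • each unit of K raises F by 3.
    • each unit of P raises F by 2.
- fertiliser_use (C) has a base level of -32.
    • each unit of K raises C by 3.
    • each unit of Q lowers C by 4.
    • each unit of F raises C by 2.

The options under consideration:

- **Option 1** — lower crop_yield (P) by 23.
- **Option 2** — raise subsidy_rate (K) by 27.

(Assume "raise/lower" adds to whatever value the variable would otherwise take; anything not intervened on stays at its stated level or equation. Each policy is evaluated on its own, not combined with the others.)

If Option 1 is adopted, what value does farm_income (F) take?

Option 1 (P − 23):
  K = 43
  Q = 71 + 6·43 = 329
  P = -41 − 3·43 − 2·329 (−23 from intervention) = -851
  F = 257 + 3·43 + 2·(-851) = -1316

-1316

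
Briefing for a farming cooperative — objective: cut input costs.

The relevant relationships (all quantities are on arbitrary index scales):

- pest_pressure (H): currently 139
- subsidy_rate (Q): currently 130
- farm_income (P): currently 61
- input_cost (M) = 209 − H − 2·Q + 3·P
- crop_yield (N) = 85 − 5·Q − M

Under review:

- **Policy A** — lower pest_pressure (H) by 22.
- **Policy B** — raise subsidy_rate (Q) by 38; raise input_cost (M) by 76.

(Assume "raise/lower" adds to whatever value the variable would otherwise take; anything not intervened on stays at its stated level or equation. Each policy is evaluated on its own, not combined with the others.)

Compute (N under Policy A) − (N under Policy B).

168

Policy A (H − 22):
  H = 139 − 22 = 117
  Q = 130
  P = 61
  M = 209 − 117 − 2·130 + 3·61 = 15
  N = 85 − 5·130 − 15 = -580
Policy B (Q + 38, M + 76):
  H = 139
  Q = 130 + 38 = 168
  P = 61
  M = 209 − 139 − 2·168 + 3·61 (+76 from intervention) = -7
  N = 85 − 5·168 − (-7) = -748
N: -580 − (-748) = 168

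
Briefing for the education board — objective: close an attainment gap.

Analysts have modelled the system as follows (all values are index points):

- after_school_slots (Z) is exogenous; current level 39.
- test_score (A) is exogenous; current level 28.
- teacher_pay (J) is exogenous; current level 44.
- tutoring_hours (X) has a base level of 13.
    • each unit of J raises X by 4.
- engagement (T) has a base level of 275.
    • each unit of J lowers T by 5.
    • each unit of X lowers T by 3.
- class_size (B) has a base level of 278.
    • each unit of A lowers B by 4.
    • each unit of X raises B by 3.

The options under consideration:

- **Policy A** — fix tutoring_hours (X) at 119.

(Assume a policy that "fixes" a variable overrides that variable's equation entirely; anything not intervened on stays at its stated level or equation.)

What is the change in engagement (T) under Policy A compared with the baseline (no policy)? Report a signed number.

210

Baseline:
  J = 44
  X = 13 + 4·44 = 189
  T = 275 − 5·44 − 3·189 = -512
Policy A (X := 119):
  J = 44
  X = 119
  T = 275 − 5·44 − 3·119 = -302
Change in T: -302 − (-512) = 210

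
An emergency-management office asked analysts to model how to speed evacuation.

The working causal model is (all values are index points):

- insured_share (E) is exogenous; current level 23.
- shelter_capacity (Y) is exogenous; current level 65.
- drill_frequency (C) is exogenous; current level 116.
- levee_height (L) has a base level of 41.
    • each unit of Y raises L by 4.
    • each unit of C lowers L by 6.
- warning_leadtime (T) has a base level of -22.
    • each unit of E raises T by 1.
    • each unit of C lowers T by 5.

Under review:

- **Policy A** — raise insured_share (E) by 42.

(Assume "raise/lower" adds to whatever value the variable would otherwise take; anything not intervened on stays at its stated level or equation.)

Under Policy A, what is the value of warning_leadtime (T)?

Policy A (E + 42):
  E = 23 + 42 = 65
  C = 116
  T = -22 + 65 − 5·116 = -537

-537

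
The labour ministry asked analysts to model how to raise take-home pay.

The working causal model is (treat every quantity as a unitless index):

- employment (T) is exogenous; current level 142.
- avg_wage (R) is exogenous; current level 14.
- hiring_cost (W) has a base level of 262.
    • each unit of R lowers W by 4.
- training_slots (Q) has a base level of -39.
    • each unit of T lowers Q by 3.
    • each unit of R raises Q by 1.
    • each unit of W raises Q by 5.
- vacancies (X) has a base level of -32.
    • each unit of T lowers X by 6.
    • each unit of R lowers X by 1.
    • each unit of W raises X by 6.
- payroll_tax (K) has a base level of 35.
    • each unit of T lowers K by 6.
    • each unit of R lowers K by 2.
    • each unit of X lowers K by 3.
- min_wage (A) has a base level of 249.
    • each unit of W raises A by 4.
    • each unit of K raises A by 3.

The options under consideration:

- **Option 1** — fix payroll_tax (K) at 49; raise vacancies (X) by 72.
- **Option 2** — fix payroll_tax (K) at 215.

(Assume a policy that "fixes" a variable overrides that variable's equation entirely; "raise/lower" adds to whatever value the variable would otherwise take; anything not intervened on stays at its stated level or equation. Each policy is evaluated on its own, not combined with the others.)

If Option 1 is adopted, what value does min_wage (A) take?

Option 1 (K := 49, X + 72):
  T = 142
  R = 14
  W = 262 − 4·14 = 206
  X = -32 − 6·142 − 14 + 6·206 (+72 from intervention) = 410
  K = 49
  A = 249 + 4·206 + 3·49 = 1220

1220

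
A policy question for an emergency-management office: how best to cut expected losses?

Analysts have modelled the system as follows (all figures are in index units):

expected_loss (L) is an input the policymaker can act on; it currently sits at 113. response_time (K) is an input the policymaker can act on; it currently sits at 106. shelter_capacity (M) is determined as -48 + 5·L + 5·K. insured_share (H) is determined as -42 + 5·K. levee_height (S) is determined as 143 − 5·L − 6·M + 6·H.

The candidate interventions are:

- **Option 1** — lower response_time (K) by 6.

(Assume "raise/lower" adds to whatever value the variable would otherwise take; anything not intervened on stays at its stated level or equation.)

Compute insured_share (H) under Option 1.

Option 1 (K − 6):
  K = 106 − 6 = 100
  H = -42 + 5·100 = 458

458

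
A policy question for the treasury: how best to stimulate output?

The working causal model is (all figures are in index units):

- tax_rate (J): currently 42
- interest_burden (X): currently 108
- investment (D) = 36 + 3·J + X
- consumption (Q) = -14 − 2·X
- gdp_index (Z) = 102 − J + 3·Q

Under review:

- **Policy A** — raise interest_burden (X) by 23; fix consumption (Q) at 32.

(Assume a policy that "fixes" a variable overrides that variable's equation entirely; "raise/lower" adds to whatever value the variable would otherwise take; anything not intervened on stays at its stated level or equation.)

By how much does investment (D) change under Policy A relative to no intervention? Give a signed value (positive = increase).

23

Baseline:
  J = 42
  X = 108
  D = 36 + 3·42 + 108 = 270
Policy A (X + 23, Q := 32):
  J = 42
  X = 108 + 23 = 131
  D = 36 + 3·42 + 131 = 293
Change in D: 293 − 270 = 23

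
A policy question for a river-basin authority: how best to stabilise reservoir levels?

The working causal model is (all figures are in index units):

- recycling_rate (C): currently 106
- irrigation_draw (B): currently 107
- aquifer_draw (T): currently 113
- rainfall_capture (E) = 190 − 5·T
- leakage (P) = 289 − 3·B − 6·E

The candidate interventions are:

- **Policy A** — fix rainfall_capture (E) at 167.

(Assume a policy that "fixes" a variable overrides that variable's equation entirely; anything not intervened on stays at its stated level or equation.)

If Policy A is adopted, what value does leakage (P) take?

-1034

Policy A (E := 167):
  B = 107
  T = 113
  E = 167
  P = 289 − 3·107 − 6·167 = -1034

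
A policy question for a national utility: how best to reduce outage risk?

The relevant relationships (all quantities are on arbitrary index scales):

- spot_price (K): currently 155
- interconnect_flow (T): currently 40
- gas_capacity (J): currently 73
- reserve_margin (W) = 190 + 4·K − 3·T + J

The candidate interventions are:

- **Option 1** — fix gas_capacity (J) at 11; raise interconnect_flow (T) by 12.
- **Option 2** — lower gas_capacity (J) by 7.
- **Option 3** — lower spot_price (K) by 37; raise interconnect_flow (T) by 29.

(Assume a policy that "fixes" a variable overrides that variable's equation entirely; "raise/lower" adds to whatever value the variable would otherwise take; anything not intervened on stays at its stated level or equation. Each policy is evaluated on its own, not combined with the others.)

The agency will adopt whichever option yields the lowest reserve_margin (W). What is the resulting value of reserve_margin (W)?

528

Option 1 (J := 11, T + 12):
  K = 155
  T = 40 + 12 = 52
  J = 11
  W = 190 + 4·155 − 3·52 + 11 = 665
Option 2 (J − 7):
  K = 155
  T = 40
  J = 73 − 7 = 66
  W = 190 + 4·155 − 3·40 + 66 = 756
Option 3 (K − 37, T + 29):
  K = 155 − 37 = 118
  T = 40 + 29 = 69
  J = 73
  W = 190 + 4·118 − 3·69 + 73 = 528
Comparing — Option 1: W=665, Option 2: W=756, Option 3: W=528. Lowest is 528 (Option 3).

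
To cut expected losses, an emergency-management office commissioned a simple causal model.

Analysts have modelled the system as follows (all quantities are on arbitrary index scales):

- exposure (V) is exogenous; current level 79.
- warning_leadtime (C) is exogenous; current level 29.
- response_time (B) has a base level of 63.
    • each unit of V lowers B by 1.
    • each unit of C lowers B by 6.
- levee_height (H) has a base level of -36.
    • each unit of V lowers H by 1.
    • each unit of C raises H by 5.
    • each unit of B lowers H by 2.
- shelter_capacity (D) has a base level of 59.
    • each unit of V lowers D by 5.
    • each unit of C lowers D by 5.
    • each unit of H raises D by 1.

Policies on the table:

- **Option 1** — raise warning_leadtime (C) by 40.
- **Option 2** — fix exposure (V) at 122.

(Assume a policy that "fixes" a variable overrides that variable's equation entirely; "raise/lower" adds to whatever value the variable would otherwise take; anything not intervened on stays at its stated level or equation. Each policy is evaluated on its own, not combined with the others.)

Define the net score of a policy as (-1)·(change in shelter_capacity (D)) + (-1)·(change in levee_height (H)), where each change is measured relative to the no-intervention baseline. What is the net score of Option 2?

129

Baseline:
  V = 79
  C = 29
  B = 63 − 79 − 6·29 = -190
  H = -36 − 79 + 5·29 − 2·(-190) = 410
  D = 59 − 5·79 − 5·29 + 410 = -71
Option 2 (V := 122):
  V = 122
  C = 29
  B = 63 − 122 − 6·29 = -233
  H = -36 − 122 + 5·29 − 2·(-233) = 453
  D = 59 − 5·122 − 5·29 + 453 = -243
ΔD = -243 − (-71) = -172; ΔH = 453 − 410 = 43
Score = (-1)·(-172) + (-1)·43 = 129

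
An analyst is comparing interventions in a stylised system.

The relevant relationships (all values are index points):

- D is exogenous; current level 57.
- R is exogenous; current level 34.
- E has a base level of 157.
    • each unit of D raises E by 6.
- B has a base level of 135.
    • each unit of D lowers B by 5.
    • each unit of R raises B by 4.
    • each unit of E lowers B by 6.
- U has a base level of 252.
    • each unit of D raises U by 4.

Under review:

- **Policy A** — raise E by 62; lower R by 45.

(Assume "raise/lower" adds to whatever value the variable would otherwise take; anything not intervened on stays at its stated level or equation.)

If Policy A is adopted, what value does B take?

Policy A (E + 62, R − 45):
  D = 57
  R = 34 − 45 = -11
  E = 157 + 6·57 (+62 from intervention) = 561
  B = 135 − 5·57 + 4·(-11) − 6·561 = -3560

-3560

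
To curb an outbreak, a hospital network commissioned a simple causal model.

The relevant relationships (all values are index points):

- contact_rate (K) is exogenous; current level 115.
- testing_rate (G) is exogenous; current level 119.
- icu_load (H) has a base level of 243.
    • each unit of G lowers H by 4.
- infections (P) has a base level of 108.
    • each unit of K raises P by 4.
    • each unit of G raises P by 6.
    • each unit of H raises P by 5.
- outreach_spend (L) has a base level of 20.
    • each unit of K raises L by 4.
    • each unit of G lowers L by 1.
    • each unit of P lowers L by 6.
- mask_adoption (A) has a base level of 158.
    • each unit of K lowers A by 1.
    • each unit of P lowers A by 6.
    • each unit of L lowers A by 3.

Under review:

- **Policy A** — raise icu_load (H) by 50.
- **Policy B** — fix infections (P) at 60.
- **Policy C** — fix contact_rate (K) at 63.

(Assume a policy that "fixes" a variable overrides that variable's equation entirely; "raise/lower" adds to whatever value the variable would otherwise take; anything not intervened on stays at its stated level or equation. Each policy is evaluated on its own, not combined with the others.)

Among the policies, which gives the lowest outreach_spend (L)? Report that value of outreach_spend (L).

-1841

Policy A (H + 50):
  K = 115
  G = 119
  H = 243 − 4·119 (+50 from intervention) = -183
  P = 108 + 4·115 + 6·119 + 5·(-183) = 367
  L = 20 + 4·115 − 119 − 6·367 = -1841
Policy B (P := 60):
  K = 115
  G = 119
  H = 243 − 4·119 = -233
  P = 60
  L = 20 + 4·115 − 119 − 6·60 = 1
Policy C (K := 63):
  K = 63
  G = 119
  H = 243 − 4·119 = -233
  P = 108 + 4·63 + 6·119 + 5·(-233) = -91
  L = 20 + 4·63 − 119 − 6·(-91) = 699
Comparing — Policy A: L=-1841, Policy B: L=1, Policy C: L=699. Lowest is -1841 (Policy A).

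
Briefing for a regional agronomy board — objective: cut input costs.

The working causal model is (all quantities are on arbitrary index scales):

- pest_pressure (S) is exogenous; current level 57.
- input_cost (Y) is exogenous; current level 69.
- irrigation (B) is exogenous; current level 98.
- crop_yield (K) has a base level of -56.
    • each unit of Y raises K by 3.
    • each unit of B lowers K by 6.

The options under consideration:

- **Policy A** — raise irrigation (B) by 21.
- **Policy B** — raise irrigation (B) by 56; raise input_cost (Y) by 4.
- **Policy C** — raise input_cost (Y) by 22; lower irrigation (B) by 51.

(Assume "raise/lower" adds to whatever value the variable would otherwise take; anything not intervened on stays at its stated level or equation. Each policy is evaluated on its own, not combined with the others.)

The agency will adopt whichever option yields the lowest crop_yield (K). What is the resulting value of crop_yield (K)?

Policy A (B + 21):
  Y = 69
  B = 98 + 21 = 119
  K = -56 + 3·69 − 6·119 = -563
Policy B (B + 56, Y + 4):
  Y = 69 + 4 = 73
  B = 98 + 56 = 154
  K = -56 + 3·73 − 6·154 = -761
Policy C (Y + 22, B − 51):
  Y = 69 + 22 = 91
  B = 98 − 51 = 47
  K = -56 + 3·91 − 6·47 = -65
Comparing — Policy A: K=-563, Policy B: K=-761, Policy C: K=-65. Lowest is -761 (Policy B).

-761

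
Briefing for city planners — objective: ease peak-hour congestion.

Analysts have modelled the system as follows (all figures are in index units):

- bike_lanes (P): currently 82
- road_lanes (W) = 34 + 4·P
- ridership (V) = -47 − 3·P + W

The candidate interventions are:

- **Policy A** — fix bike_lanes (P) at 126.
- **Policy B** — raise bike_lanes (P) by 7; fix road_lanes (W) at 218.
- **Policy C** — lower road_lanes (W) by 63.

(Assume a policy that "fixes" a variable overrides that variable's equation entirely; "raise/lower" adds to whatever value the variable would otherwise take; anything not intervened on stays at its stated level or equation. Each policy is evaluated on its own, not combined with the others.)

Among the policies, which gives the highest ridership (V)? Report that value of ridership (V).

113

Policy A (P := 126):
  P = 126
  W = 34 + 4·126 = 538
  V = -47 − 3·126 + 538 = 113
Policy B (P + 7, W := 218):
  P = 82 + 7 = 89
  W = 218
  V = -47 − 3·89 + 218 = -96
Policy C (W − 63):
  P = 82
  W = 34 + 4·82 (−63 from intervention) = 299
  V = -47 − 3·82 + 299 = 6
Comparing — Policy A: V=113, Policy B: V=-96, Policy C: V=6. Highest is 113 (Policy A).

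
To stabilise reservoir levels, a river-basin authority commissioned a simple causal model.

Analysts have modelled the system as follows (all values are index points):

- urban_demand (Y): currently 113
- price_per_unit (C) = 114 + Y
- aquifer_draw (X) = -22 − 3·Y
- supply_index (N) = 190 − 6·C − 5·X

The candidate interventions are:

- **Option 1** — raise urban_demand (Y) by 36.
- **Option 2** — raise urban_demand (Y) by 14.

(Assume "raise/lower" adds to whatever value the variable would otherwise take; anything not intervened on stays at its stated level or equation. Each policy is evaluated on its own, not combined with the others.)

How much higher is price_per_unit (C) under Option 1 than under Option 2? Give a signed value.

22

Option 1 (Y + 36):
  Y = 113 + 36 = 149
  C = 114 + 149 = 263
Option 2 (Y + 14):
  Y = 113 + 14 = 127
  C = 114 + 127 = 241
C: 263 − 241 = 22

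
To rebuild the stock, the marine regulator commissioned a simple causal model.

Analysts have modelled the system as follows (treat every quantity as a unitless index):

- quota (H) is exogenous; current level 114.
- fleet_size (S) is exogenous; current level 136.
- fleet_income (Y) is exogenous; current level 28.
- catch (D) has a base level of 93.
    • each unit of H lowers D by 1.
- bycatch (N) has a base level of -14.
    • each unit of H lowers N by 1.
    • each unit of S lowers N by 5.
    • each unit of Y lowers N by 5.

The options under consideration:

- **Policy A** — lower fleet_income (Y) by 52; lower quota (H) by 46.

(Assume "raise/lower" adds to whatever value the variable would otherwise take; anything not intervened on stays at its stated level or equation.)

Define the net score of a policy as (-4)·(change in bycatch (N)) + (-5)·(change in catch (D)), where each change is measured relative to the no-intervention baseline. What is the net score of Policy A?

-1454

Baseline:
  H = 114
  S = 136
  Y = 28
  D = 93 − 114 = -21
  N = -14 − 114 − 5·136 − 5·28 = -948
Policy A (Y − 52, H − 46):
  H = 114 − 46 = 68
  S = 136
  Y = 28 − 52 = -24
  D = 93 − 68 = 25
  N = -14 − 68 − 5·136 − 5·(-24) = -642
ΔN = -642 − (-948) = 306; ΔD = 25 − (-21) = 46
Score = (-4)·306 + (-5)·46 = -1454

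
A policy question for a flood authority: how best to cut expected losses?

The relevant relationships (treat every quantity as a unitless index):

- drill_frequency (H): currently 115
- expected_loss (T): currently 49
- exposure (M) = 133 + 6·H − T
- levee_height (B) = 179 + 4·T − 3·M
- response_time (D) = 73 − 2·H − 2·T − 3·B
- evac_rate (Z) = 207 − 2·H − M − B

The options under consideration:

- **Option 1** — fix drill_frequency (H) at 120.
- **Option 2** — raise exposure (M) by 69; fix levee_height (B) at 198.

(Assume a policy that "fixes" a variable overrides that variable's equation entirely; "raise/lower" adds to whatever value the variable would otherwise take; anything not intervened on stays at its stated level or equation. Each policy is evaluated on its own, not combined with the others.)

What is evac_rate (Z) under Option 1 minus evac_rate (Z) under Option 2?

Option 1 (H := 120):
  H = 120
  T = 49
  M = 133 + 6·120 − 49 = 804
  B = 179 + 4·49 − 3·804 = -2037
  Z = 207 − 2·120 − 804 − (-2037) = 1200
Option 2 (M + 69, B := 198):
  H = 115
  T = 49
  M = 133 + 6·115 − 49 (+69 from intervention) = 843
  B = 198
  Z = 207 − 2·115 − 843 − 198 = -1064
Z: 1200 − (-1064) = 2264

2264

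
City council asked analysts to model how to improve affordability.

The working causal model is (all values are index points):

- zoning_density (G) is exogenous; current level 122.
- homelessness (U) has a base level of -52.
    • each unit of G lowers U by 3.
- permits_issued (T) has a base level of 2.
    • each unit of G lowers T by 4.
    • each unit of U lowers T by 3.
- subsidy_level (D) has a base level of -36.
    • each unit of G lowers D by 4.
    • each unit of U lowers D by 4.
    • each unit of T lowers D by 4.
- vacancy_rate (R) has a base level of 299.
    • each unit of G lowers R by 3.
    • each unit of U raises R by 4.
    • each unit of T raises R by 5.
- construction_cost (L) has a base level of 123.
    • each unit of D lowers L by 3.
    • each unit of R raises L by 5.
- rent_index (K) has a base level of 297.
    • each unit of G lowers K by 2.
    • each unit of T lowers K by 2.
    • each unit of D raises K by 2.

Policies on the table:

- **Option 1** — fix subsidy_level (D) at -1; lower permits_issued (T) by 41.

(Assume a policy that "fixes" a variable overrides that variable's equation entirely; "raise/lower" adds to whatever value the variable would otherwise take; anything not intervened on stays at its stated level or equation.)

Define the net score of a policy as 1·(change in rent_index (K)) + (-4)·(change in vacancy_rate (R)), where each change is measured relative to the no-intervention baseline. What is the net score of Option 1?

4748

Baseline:
  G = 122
  U = -52 − 3·122 = -418
  T = 2 − 4·122 − 3·(-418) = 768
  D = -36 − 4·122 − 4·(-418) − 4·768 = -1924
  R = 299 − 3·122 + 4·(-418) + 5·768 = 2101
  K = 297 − 2·122 − 2·768 + 2·(-1924) = -5331
Option 1 (D := -1, T − 41):
  G = 122
  U = -52 − 3·122 = -418
  T = 2 − 4·122 − 3·(-418) (−41 from intervention) = 727
  D = -1
  R = 299 − 3·122 + 4·(-418) + 5·727 = 1896
  K = 297 − 2·122 − 2·727 + 2·(-1) = -1403
ΔK = -1403 − (-5331) = 3928; ΔR = 1896 − 2101 = -205
Score = 1·3928 + (-4)·(-205) = 4748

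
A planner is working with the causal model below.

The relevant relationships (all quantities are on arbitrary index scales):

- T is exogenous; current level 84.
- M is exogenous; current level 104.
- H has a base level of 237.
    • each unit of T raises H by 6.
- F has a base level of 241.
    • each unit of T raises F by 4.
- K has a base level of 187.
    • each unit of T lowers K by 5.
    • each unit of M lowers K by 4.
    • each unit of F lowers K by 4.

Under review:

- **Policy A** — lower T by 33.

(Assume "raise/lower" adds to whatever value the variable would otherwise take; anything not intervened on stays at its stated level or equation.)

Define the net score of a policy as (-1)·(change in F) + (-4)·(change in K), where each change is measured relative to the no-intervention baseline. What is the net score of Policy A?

-2640

Baseline:
  T = 84
  M = 104
  F = 241 + 4·84 = 577
  K = 187 − 5·84 − 4·104 − 4·577 = -2957
Policy A (T − 33):
  T = 84 − 33 = 51
  M = 104
  F = 241 + 4·51 = 445
  K = 187 − 5·51 − 4·104 − 4·445 = -2264
ΔF = 445 − 577 = -132; ΔK = -2264 − (-2957) = 693
Score = (-1)·(-132) + (-4)·693 = -2640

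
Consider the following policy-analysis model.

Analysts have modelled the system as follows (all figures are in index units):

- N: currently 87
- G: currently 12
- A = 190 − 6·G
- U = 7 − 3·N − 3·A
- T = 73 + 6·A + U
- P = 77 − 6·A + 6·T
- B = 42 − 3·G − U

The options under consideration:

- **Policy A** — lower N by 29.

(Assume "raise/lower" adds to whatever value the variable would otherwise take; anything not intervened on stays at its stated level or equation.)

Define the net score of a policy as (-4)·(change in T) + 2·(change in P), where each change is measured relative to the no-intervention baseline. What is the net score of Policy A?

696

Baseline:
  N = 87
  G = 12
  A = 190 − 6·12 = 118
  U = 7 − 3·87 − 3·118 = -608
  T = 73 + 6·118 + (-608) = 173
  P = 77 − 6·118 + 6·173 = 407
Policy A (N − 29):
  N = 87 − 29 = 58
  G = 12
  A = 190 − 6·12 = 118
  U = 7 − 3·58 − 3·118 = -521
  T = 73 + 6·118 + (-521) = 260
  P = 77 − 6·118 + 6·260 = 929
ΔT = 260 − 173 = 87; ΔP = 929 − 407 = 522
Score = (-4)·87 + 2·522 = 696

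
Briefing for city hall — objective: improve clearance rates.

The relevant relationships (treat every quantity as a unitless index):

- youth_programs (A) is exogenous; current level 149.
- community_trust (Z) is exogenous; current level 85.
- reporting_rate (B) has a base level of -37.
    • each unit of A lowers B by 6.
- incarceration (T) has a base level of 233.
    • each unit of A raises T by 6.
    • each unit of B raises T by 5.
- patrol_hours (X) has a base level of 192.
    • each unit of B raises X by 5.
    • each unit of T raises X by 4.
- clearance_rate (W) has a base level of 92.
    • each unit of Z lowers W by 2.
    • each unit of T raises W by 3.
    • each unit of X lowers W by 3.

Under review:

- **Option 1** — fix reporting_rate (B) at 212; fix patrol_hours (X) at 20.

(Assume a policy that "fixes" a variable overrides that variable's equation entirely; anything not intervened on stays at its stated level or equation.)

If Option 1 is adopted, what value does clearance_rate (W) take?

Option 1 (B := 212, X := 20):
  A = 149
  Z = 85
  B = 212
  T = 233 + 6·149 + 5·212 = 2187
  X = 20
  W = 92 − 2·85 + 3·2187 − 3·20 = 6423

6423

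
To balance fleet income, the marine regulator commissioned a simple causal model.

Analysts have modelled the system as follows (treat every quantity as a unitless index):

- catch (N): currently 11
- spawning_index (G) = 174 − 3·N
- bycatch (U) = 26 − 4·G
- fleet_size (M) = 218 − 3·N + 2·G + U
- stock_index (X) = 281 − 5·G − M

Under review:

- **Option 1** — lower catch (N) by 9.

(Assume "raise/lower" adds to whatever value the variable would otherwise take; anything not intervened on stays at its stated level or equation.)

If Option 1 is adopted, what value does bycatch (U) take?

-646

Option 1 (N − 9):
  N = 11 − 9 = 2
  G = 174 − 3·2 = 168
  U = 26 − 4·168 = -646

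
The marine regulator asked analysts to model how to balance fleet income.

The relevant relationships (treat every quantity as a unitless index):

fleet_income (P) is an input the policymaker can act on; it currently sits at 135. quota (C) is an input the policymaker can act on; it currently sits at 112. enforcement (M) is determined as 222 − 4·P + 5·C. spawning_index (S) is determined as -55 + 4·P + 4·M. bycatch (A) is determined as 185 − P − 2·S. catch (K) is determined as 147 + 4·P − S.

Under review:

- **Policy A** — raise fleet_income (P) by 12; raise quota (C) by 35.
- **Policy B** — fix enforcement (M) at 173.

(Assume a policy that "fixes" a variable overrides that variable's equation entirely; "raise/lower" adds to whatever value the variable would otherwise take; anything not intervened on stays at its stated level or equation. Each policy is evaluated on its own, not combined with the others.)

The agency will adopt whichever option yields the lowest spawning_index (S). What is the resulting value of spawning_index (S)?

Policy A (P + 12, C + 35):
  P = 135 + 12 = 147
  C = 112 + 35 = 147
  M = 222 − 4·147 + 5·147 = 369
  S = -55 + 4·147 + 4·369 = 2009
Policy B (M := 173):
  P = 135
  C = 112
  M = 173
  S = -55 + 4·135 + 4·173 = 1177
Comparing — Policy A: S=2009, Policy B: S=1177. Lowest is 1177 (Policy B).

1177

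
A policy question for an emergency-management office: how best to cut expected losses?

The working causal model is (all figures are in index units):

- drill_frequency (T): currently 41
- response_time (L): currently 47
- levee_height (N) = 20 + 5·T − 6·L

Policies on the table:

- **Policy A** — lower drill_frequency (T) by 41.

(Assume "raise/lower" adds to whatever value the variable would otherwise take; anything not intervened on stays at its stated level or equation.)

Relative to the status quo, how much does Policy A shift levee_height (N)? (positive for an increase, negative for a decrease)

Baseline:
  T = 41
  L = 47
  N = 20 + 5·41 − 6·47 = -57
Policy A (T − 41):
  T = 41 − 41 = 0
  L = 47
  N = 20 + 5·0 − 6·47 = -262
Change in N: -262 − (-57) = -205

-205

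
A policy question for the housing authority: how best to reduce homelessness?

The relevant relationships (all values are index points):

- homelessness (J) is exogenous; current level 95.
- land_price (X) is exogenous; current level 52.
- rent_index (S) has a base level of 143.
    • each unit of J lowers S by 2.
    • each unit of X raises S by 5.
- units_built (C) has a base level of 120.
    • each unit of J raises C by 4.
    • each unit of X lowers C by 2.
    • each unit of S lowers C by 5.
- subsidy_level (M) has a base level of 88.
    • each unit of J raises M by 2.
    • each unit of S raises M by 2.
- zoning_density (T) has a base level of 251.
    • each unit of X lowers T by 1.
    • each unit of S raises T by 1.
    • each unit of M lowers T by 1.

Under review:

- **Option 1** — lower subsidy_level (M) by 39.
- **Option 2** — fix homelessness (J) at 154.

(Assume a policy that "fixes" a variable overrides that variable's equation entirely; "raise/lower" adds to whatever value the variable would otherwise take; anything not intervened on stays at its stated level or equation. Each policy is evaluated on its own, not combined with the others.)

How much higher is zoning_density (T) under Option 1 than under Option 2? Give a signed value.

Option 1 (M − 39):
  J = 95
  X = 52
  S = 143 − 2·95 + 5·52 = 213
  M = 88 + 2·95 + 2·213 (−39 from intervention) = 665
  T = 251 − 52 + 213 − 665 = -253
Option 2 (J := 154):
  J = 154
  X = 52
  S = 143 − 2·154 + 5·52 = 95
  M = 88 + 2·154 + 2·95 = 586
  T = 251 − 52 + 95 − 586 = -292
T: -253 − (-292) = 39

39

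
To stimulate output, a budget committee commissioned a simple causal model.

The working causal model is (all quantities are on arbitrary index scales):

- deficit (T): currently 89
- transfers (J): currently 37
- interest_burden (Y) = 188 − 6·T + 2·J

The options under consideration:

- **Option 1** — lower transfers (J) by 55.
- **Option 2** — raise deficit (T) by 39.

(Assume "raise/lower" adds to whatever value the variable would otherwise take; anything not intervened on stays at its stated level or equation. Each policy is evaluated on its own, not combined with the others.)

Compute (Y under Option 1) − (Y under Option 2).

124

Option 1 (J − 55):
  T = 89
  J = 37 − 55 = -18
  Y = 188 − 6·89 + 2·(-18) = -382
Option 2 (T + 39):
  T = 89 + 39 = 128
  J = 37
  Y = 188 − 6·128 + 2·37 = -506
Y: -382 − (-506) = 124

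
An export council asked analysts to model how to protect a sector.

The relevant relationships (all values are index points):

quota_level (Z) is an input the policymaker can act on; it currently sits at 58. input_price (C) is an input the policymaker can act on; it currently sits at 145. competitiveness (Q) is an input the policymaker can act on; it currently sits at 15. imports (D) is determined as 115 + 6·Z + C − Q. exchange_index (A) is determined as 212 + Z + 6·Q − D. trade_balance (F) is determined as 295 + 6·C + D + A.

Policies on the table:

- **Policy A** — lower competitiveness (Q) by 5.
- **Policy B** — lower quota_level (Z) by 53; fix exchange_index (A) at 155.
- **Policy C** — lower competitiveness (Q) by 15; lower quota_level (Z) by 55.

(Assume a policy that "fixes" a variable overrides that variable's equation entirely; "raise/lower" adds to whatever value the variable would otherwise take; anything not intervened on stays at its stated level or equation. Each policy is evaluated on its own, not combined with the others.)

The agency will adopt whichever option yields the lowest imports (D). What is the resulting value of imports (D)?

Policy A (Q − 5):
  Z = 58
  C = 145
  Q = 15 − 5 = 10
  D = 115 + 6·58 + 145 − 10 = 598
Policy B (Z − 53, A := 155):
  Z = 58 − 53 = 5
  C = 145
  Q = 15
  D = 115 + 6·5 + 145 − 15 = 275
Policy C (Q − 15, Z − 55):
  Z = 58 − 55 = 3
  C = 145
  Q = 15 − 15 = 0
  D = 115 + 6·3 + 145 − 0 = 278
Comparing — Policy A: D=598, Policy B: D=275, Policy C: D=278. Lowest is 275 (Policy B).

275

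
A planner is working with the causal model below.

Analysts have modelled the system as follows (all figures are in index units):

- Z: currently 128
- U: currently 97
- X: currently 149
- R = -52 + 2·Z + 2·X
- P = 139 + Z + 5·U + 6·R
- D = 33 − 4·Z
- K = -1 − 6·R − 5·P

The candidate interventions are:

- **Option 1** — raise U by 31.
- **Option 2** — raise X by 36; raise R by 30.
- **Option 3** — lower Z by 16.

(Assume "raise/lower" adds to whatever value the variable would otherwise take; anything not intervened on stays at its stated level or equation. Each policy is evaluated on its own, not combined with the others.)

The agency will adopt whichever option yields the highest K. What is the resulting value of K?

-20601

Option 1 (U + 31):
  Z = 128
  U = 97 + 31 = 128
  X = 149
  R = -52 + 2·128 + 2·149 = 502
  P = 139 + 128 + 5·128 + 6·502 = 3919
  K = -1 − 6·502 − 5·3919 = -22608
Option 2 (X + 36, R + 30):
  Z = 128
  U = 97
  X = 149 + 36 = 185
  R = -52 + 2·128 + 2·185 (+30 from intervention) = 604
  P = 139 + 128 + 5·97 + 6·604 = 4376
  K = -1 − 6·604 − 5·4376 = -25505
Option 3 (Z − 16):
  Z = 128 − 16 = 112
  U = 97
  X = 149
  R = -52 + 2·112 + 2·149 = 470
  P = 139 + 112 + 5·97 + 6·470 = 3556
  K = -1 − 6·470 − 5·3556 = -20601
Comparing — Option 1: K=-22608, Option 2: K=-25505, Option 3: K=-20601. Highest is -20601 (Option 3).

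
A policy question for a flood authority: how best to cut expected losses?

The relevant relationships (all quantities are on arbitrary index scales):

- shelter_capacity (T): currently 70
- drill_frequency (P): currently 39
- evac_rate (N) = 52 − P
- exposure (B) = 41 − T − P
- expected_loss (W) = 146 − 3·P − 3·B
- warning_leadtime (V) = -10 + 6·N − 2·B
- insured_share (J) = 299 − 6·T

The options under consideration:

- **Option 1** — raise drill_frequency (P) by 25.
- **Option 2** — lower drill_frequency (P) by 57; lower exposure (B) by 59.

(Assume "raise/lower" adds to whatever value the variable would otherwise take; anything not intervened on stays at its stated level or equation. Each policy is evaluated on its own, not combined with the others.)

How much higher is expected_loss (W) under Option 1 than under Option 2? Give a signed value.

-177

Option 1 (P + 25):
  T = 70
  P = 39 + 25 = 64
  B = 41 − 70 − 64 = -93
  W = 146 − 3·64 − 3·(-93) = 233
Option 2 (P − 57, B − 59):
  T = 70
  P = 39 − 57 = -18
  B = 41 − 70 − (-18) (−59 from intervention) = -70
  W = 146 − 3·(-18) − 3·(-70) = 410
W: 233 − 410 = -177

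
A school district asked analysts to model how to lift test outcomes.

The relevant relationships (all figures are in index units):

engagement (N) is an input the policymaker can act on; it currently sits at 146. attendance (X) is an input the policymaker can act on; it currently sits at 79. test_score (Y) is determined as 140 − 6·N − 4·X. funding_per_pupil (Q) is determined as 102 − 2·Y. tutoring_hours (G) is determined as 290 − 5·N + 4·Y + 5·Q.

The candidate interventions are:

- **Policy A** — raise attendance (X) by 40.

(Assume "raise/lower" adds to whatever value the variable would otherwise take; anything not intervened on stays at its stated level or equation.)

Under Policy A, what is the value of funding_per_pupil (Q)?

2526

Policy A (X + 40):
  N = 146
  X = 79 + 40 = 119
  Y = 140 − 6·146 − 4·119 = -1212
  Q = 102 − 2·(-1212) = 2526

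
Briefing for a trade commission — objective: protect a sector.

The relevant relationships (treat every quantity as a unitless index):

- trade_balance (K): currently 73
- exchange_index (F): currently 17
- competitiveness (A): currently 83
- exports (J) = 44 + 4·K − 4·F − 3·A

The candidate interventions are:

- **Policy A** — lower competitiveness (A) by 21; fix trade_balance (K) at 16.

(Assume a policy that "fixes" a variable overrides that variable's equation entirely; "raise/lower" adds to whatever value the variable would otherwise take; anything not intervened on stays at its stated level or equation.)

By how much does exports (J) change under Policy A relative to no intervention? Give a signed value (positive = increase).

Baseline:
  K = 73
  F = 17
  A = 83
  J = 44 + 4·73 − 4·17 − 3·83 = 19
Policy A (A − 21, K := 16):
  K = 16
  F = 17
  A = 83 − 21 = 62
  J = 44 + 4·16 − 4·17 − 3·62 = -146
Change in J: -146 − 19 = -165

-165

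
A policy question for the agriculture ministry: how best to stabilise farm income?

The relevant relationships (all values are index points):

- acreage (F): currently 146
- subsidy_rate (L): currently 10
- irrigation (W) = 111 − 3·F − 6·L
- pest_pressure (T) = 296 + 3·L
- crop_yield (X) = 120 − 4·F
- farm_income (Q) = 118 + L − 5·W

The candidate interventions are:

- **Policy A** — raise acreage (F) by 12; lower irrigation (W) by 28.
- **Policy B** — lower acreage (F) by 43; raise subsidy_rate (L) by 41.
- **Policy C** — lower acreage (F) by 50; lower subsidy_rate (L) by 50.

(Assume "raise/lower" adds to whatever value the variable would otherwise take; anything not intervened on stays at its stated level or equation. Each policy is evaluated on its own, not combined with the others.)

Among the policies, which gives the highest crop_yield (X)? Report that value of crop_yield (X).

Policy A (F + 12, W − 28):
  F = 146 + 12 = 158
  X = 120 − 4·158 = -512
Policy B (F − 43, L + 41):
  F = 146 − 43 = 103
  X = 120 − 4·103 = -292
Policy C (F − 50, L − 50):
  F = 146 − 50 = 96
  X = 120 − 4·96 = -264
Comparing — Policy A: X=-512, Policy B: X=-292, Policy C: X=-264. Highest is -264 (Policy C).

-264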